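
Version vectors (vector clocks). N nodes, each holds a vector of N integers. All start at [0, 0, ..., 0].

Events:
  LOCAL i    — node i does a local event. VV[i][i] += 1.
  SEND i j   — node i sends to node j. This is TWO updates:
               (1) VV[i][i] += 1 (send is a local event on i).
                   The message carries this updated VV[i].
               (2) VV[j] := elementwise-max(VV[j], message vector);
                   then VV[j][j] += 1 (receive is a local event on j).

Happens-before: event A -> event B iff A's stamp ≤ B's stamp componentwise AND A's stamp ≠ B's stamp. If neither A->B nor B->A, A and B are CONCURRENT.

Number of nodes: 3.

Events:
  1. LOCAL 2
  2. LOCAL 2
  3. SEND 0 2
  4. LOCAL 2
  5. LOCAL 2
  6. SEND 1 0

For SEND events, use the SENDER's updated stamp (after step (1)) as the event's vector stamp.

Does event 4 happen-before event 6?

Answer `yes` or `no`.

Answer: no

Derivation:
Initial: VV[0]=[0, 0, 0]
Initial: VV[1]=[0, 0, 0]
Initial: VV[2]=[0, 0, 0]
Event 1: LOCAL 2: VV[2][2]++ -> VV[2]=[0, 0, 1]
Event 2: LOCAL 2: VV[2][2]++ -> VV[2]=[0, 0, 2]
Event 3: SEND 0->2: VV[0][0]++ -> VV[0]=[1, 0, 0], msg_vec=[1, 0, 0]; VV[2]=max(VV[2],msg_vec) then VV[2][2]++ -> VV[2]=[1, 0, 3]
Event 4: LOCAL 2: VV[2][2]++ -> VV[2]=[1, 0, 4]
Event 5: LOCAL 2: VV[2][2]++ -> VV[2]=[1, 0, 5]
Event 6: SEND 1->0: VV[1][1]++ -> VV[1]=[0, 1, 0], msg_vec=[0, 1, 0]; VV[0]=max(VV[0],msg_vec) then VV[0][0]++ -> VV[0]=[2, 1, 0]
Event 4 stamp: [1, 0, 4]
Event 6 stamp: [0, 1, 0]
[1, 0, 4] <= [0, 1, 0]? False. Equal? False. Happens-before: False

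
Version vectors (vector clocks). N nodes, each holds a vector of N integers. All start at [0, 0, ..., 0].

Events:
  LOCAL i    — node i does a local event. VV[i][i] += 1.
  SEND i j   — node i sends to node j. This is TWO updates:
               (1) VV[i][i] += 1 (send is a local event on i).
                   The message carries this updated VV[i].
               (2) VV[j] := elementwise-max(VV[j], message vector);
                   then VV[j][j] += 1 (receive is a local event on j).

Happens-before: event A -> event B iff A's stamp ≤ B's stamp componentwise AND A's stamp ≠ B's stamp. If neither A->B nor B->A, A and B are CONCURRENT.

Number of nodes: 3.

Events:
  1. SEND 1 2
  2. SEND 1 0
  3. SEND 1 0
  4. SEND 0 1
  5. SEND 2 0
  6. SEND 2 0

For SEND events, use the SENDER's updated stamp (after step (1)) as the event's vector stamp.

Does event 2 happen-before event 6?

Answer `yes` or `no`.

Initial: VV[0]=[0, 0, 0]
Initial: VV[1]=[0, 0, 0]
Initial: VV[2]=[0, 0, 0]
Event 1: SEND 1->2: VV[1][1]++ -> VV[1]=[0, 1, 0], msg_vec=[0, 1, 0]; VV[2]=max(VV[2],msg_vec) then VV[2][2]++ -> VV[2]=[0, 1, 1]
Event 2: SEND 1->0: VV[1][1]++ -> VV[1]=[0, 2, 0], msg_vec=[0, 2, 0]; VV[0]=max(VV[0],msg_vec) then VV[0][0]++ -> VV[0]=[1, 2, 0]
Event 3: SEND 1->0: VV[1][1]++ -> VV[1]=[0, 3, 0], msg_vec=[0, 3, 0]; VV[0]=max(VV[0],msg_vec) then VV[0][0]++ -> VV[0]=[2, 3, 0]
Event 4: SEND 0->1: VV[0][0]++ -> VV[0]=[3, 3, 0], msg_vec=[3, 3, 0]; VV[1]=max(VV[1],msg_vec) then VV[1][1]++ -> VV[1]=[3, 4, 0]
Event 5: SEND 2->0: VV[2][2]++ -> VV[2]=[0, 1, 2], msg_vec=[0, 1, 2]; VV[0]=max(VV[0],msg_vec) then VV[0][0]++ -> VV[0]=[4, 3, 2]
Event 6: SEND 2->0: VV[2][2]++ -> VV[2]=[0, 1, 3], msg_vec=[0, 1, 3]; VV[0]=max(VV[0],msg_vec) then VV[0][0]++ -> VV[0]=[5, 3, 3]
Event 2 stamp: [0, 2, 0]
Event 6 stamp: [0, 1, 3]
[0, 2, 0] <= [0, 1, 3]? False. Equal? False. Happens-before: False

Answer: no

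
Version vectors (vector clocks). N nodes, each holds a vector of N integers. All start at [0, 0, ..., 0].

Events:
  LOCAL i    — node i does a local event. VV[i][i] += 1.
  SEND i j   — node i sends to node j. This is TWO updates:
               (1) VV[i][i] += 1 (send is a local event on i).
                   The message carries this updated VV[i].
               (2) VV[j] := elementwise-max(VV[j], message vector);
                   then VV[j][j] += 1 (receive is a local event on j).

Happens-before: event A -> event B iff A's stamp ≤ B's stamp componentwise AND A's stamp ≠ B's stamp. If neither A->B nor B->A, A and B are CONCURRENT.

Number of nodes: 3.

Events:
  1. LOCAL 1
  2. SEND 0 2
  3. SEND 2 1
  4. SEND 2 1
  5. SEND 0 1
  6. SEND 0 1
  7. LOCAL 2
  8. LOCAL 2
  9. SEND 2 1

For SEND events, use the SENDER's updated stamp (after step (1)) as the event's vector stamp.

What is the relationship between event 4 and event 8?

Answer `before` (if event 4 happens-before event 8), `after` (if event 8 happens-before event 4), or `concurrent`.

Initial: VV[0]=[0, 0, 0]
Initial: VV[1]=[0, 0, 0]
Initial: VV[2]=[0, 0, 0]
Event 1: LOCAL 1: VV[1][1]++ -> VV[1]=[0, 1, 0]
Event 2: SEND 0->2: VV[0][0]++ -> VV[0]=[1, 0, 0], msg_vec=[1, 0, 0]; VV[2]=max(VV[2],msg_vec) then VV[2][2]++ -> VV[2]=[1, 0, 1]
Event 3: SEND 2->1: VV[2][2]++ -> VV[2]=[1, 0, 2], msg_vec=[1, 0, 2]; VV[1]=max(VV[1],msg_vec) then VV[1][1]++ -> VV[1]=[1, 2, 2]
Event 4: SEND 2->1: VV[2][2]++ -> VV[2]=[1, 0, 3], msg_vec=[1, 0, 3]; VV[1]=max(VV[1],msg_vec) then VV[1][1]++ -> VV[1]=[1, 3, 3]
Event 5: SEND 0->1: VV[0][0]++ -> VV[0]=[2, 0, 0], msg_vec=[2, 0, 0]; VV[1]=max(VV[1],msg_vec) then VV[1][1]++ -> VV[1]=[2, 4, 3]
Event 6: SEND 0->1: VV[0][0]++ -> VV[0]=[3, 0, 0], msg_vec=[3, 0, 0]; VV[1]=max(VV[1],msg_vec) then VV[1][1]++ -> VV[1]=[3, 5, 3]
Event 7: LOCAL 2: VV[2][2]++ -> VV[2]=[1, 0, 4]
Event 8: LOCAL 2: VV[2][2]++ -> VV[2]=[1, 0, 5]
Event 9: SEND 2->1: VV[2][2]++ -> VV[2]=[1, 0, 6], msg_vec=[1, 0, 6]; VV[1]=max(VV[1],msg_vec) then VV[1][1]++ -> VV[1]=[3, 6, 6]
Event 4 stamp: [1, 0, 3]
Event 8 stamp: [1, 0, 5]
[1, 0, 3] <= [1, 0, 5]? True
[1, 0, 5] <= [1, 0, 3]? False
Relation: before

Answer: before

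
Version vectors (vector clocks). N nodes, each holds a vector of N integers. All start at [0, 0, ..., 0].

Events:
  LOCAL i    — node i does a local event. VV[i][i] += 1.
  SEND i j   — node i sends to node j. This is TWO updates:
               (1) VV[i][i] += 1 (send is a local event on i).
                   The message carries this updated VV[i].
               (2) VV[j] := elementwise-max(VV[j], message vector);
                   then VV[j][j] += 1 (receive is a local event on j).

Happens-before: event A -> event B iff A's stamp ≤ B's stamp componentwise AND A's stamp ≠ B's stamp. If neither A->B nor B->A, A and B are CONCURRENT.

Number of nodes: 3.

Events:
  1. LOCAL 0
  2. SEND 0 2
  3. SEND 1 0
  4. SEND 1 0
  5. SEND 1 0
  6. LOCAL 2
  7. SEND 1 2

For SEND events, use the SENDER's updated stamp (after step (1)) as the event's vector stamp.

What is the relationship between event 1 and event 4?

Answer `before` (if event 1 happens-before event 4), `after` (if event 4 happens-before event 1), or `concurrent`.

Initial: VV[0]=[0, 0, 0]
Initial: VV[1]=[0, 0, 0]
Initial: VV[2]=[0, 0, 0]
Event 1: LOCAL 0: VV[0][0]++ -> VV[0]=[1, 0, 0]
Event 2: SEND 0->2: VV[0][0]++ -> VV[0]=[2, 0, 0], msg_vec=[2, 0, 0]; VV[2]=max(VV[2],msg_vec) then VV[2][2]++ -> VV[2]=[2, 0, 1]
Event 3: SEND 1->0: VV[1][1]++ -> VV[1]=[0, 1, 0], msg_vec=[0, 1, 0]; VV[0]=max(VV[0],msg_vec) then VV[0][0]++ -> VV[0]=[3, 1, 0]
Event 4: SEND 1->0: VV[1][1]++ -> VV[1]=[0, 2, 0], msg_vec=[0, 2, 0]; VV[0]=max(VV[0],msg_vec) then VV[0][0]++ -> VV[0]=[4, 2, 0]
Event 5: SEND 1->0: VV[1][1]++ -> VV[1]=[0, 3, 0], msg_vec=[0, 3, 0]; VV[0]=max(VV[0],msg_vec) then VV[0][0]++ -> VV[0]=[5, 3, 0]
Event 6: LOCAL 2: VV[2][2]++ -> VV[2]=[2, 0, 2]
Event 7: SEND 1->2: VV[1][1]++ -> VV[1]=[0, 4, 0], msg_vec=[0, 4, 0]; VV[2]=max(VV[2],msg_vec) then VV[2][2]++ -> VV[2]=[2, 4, 3]
Event 1 stamp: [1, 0, 0]
Event 4 stamp: [0, 2, 0]
[1, 0, 0] <= [0, 2, 0]? False
[0, 2, 0] <= [1, 0, 0]? False
Relation: concurrent

Answer: concurrent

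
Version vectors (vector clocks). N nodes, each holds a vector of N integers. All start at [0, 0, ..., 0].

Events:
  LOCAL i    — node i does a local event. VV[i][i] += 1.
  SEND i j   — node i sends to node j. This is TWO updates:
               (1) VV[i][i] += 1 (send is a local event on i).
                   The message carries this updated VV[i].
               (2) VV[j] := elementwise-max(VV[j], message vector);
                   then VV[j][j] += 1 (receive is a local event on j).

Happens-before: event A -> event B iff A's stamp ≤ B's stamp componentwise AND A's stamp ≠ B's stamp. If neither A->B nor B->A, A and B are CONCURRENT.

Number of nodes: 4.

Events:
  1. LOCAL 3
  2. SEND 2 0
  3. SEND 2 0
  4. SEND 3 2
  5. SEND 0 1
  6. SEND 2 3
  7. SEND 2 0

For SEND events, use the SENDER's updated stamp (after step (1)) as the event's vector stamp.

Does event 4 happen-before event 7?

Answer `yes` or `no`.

Answer: yes

Derivation:
Initial: VV[0]=[0, 0, 0, 0]
Initial: VV[1]=[0, 0, 0, 0]
Initial: VV[2]=[0, 0, 0, 0]
Initial: VV[3]=[0, 0, 0, 0]
Event 1: LOCAL 3: VV[3][3]++ -> VV[3]=[0, 0, 0, 1]
Event 2: SEND 2->0: VV[2][2]++ -> VV[2]=[0, 0, 1, 0], msg_vec=[0, 0, 1, 0]; VV[0]=max(VV[0],msg_vec) then VV[0][0]++ -> VV[0]=[1, 0, 1, 0]
Event 3: SEND 2->0: VV[2][2]++ -> VV[2]=[0, 0, 2, 0], msg_vec=[0, 0, 2, 0]; VV[0]=max(VV[0],msg_vec) then VV[0][0]++ -> VV[0]=[2, 0, 2, 0]
Event 4: SEND 3->2: VV[3][3]++ -> VV[3]=[0, 0, 0, 2], msg_vec=[0, 0, 0, 2]; VV[2]=max(VV[2],msg_vec) then VV[2][2]++ -> VV[2]=[0, 0, 3, 2]
Event 5: SEND 0->1: VV[0][0]++ -> VV[0]=[3, 0, 2, 0], msg_vec=[3, 0, 2, 0]; VV[1]=max(VV[1],msg_vec) then VV[1][1]++ -> VV[1]=[3, 1, 2, 0]
Event 6: SEND 2->3: VV[2][2]++ -> VV[2]=[0, 0, 4, 2], msg_vec=[0, 0, 4, 2]; VV[3]=max(VV[3],msg_vec) then VV[3][3]++ -> VV[3]=[0, 0, 4, 3]
Event 7: SEND 2->0: VV[2][2]++ -> VV[2]=[0, 0, 5, 2], msg_vec=[0, 0, 5, 2]; VV[0]=max(VV[0],msg_vec) then VV[0][0]++ -> VV[0]=[4, 0, 5, 2]
Event 4 stamp: [0, 0, 0, 2]
Event 7 stamp: [0, 0, 5, 2]
[0, 0, 0, 2] <= [0, 0, 5, 2]? True. Equal? False. Happens-before: True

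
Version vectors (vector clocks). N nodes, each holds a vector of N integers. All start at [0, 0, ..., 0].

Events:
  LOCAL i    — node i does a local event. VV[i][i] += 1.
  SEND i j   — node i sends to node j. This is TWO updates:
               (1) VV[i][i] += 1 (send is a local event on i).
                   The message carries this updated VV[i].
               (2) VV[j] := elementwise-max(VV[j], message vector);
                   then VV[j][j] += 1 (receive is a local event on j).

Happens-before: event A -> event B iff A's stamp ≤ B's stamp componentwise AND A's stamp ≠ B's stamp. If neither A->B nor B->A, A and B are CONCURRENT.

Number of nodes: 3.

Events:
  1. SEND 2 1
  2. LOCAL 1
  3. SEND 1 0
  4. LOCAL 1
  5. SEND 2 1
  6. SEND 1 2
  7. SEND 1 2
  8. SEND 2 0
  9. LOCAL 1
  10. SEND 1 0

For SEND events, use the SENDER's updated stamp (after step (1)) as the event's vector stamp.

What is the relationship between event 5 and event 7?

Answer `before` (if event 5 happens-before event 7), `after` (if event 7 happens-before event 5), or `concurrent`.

Answer: before

Derivation:
Initial: VV[0]=[0, 0, 0]
Initial: VV[1]=[0, 0, 0]
Initial: VV[2]=[0, 0, 0]
Event 1: SEND 2->1: VV[2][2]++ -> VV[2]=[0, 0, 1], msg_vec=[0, 0, 1]; VV[1]=max(VV[1],msg_vec) then VV[1][1]++ -> VV[1]=[0, 1, 1]
Event 2: LOCAL 1: VV[1][1]++ -> VV[1]=[0, 2, 1]
Event 3: SEND 1->0: VV[1][1]++ -> VV[1]=[0, 3, 1], msg_vec=[0, 3, 1]; VV[0]=max(VV[0],msg_vec) then VV[0][0]++ -> VV[0]=[1, 3, 1]
Event 4: LOCAL 1: VV[1][1]++ -> VV[1]=[0, 4, 1]
Event 5: SEND 2->1: VV[2][2]++ -> VV[2]=[0, 0, 2], msg_vec=[0, 0, 2]; VV[1]=max(VV[1],msg_vec) then VV[1][1]++ -> VV[1]=[0, 5, 2]
Event 6: SEND 1->2: VV[1][1]++ -> VV[1]=[0, 6, 2], msg_vec=[0, 6, 2]; VV[2]=max(VV[2],msg_vec) then VV[2][2]++ -> VV[2]=[0, 6, 3]
Event 7: SEND 1->2: VV[1][1]++ -> VV[1]=[0, 7, 2], msg_vec=[0, 7, 2]; VV[2]=max(VV[2],msg_vec) then VV[2][2]++ -> VV[2]=[0, 7, 4]
Event 8: SEND 2->0: VV[2][2]++ -> VV[2]=[0, 7, 5], msg_vec=[0, 7, 5]; VV[0]=max(VV[0],msg_vec) then VV[0][0]++ -> VV[0]=[2, 7, 5]
Event 9: LOCAL 1: VV[1][1]++ -> VV[1]=[0, 8, 2]
Event 10: SEND 1->0: VV[1][1]++ -> VV[1]=[0, 9, 2], msg_vec=[0, 9, 2]; VV[0]=max(VV[0],msg_vec) then VV[0][0]++ -> VV[0]=[3, 9, 5]
Event 5 stamp: [0, 0, 2]
Event 7 stamp: [0, 7, 2]
[0, 0, 2] <= [0, 7, 2]? True
[0, 7, 2] <= [0, 0, 2]? False
Relation: before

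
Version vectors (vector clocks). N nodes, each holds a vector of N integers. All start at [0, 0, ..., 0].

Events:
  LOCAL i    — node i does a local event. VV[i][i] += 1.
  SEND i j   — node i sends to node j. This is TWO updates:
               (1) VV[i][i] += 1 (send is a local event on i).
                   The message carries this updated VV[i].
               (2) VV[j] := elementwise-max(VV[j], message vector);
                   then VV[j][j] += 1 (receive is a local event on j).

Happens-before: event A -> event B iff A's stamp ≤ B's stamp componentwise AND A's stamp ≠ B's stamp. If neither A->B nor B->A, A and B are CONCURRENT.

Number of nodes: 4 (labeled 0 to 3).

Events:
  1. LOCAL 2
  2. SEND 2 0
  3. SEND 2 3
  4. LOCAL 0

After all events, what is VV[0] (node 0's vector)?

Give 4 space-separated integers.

Answer: 2 0 2 0

Derivation:
Initial: VV[0]=[0, 0, 0, 0]
Initial: VV[1]=[0, 0, 0, 0]
Initial: VV[2]=[0, 0, 0, 0]
Initial: VV[3]=[0, 0, 0, 0]
Event 1: LOCAL 2: VV[2][2]++ -> VV[2]=[0, 0, 1, 0]
Event 2: SEND 2->0: VV[2][2]++ -> VV[2]=[0, 0, 2, 0], msg_vec=[0, 0, 2, 0]; VV[0]=max(VV[0],msg_vec) then VV[0][0]++ -> VV[0]=[1, 0, 2, 0]
Event 3: SEND 2->3: VV[2][2]++ -> VV[2]=[0, 0, 3, 0], msg_vec=[0, 0, 3, 0]; VV[3]=max(VV[3],msg_vec) then VV[3][3]++ -> VV[3]=[0, 0, 3, 1]
Event 4: LOCAL 0: VV[0][0]++ -> VV[0]=[2, 0, 2, 0]
Final vectors: VV[0]=[2, 0, 2, 0]; VV[1]=[0, 0, 0, 0]; VV[2]=[0, 0, 3, 0]; VV[3]=[0, 0, 3, 1]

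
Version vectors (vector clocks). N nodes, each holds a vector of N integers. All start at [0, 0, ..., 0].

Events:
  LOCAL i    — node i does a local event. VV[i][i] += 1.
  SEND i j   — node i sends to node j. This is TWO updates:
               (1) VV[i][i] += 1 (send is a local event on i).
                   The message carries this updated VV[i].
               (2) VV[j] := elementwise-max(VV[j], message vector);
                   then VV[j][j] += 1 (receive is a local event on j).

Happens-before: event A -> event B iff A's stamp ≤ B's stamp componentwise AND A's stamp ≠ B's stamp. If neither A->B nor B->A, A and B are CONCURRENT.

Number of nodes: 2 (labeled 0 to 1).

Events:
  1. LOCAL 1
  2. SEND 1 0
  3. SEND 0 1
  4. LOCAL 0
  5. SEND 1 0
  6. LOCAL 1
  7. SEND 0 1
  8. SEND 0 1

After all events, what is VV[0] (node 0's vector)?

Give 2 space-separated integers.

Answer: 6 4

Derivation:
Initial: VV[0]=[0, 0]
Initial: VV[1]=[0, 0]
Event 1: LOCAL 1: VV[1][1]++ -> VV[1]=[0, 1]
Event 2: SEND 1->0: VV[1][1]++ -> VV[1]=[0, 2], msg_vec=[0, 2]; VV[0]=max(VV[0],msg_vec) then VV[0][0]++ -> VV[0]=[1, 2]
Event 3: SEND 0->1: VV[0][0]++ -> VV[0]=[2, 2], msg_vec=[2, 2]; VV[1]=max(VV[1],msg_vec) then VV[1][1]++ -> VV[1]=[2, 3]
Event 4: LOCAL 0: VV[0][0]++ -> VV[0]=[3, 2]
Event 5: SEND 1->0: VV[1][1]++ -> VV[1]=[2, 4], msg_vec=[2, 4]; VV[0]=max(VV[0],msg_vec) then VV[0][0]++ -> VV[0]=[4, 4]
Event 6: LOCAL 1: VV[1][1]++ -> VV[1]=[2, 5]
Event 7: SEND 0->1: VV[0][0]++ -> VV[0]=[5, 4], msg_vec=[5, 4]; VV[1]=max(VV[1],msg_vec) then VV[1][1]++ -> VV[1]=[5, 6]
Event 8: SEND 0->1: VV[0][0]++ -> VV[0]=[6, 4], msg_vec=[6, 4]; VV[1]=max(VV[1],msg_vec) then VV[1][1]++ -> VV[1]=[6, 7]
Final vectors: VV[0]=[6, 4]; VV[1]=[6, 7]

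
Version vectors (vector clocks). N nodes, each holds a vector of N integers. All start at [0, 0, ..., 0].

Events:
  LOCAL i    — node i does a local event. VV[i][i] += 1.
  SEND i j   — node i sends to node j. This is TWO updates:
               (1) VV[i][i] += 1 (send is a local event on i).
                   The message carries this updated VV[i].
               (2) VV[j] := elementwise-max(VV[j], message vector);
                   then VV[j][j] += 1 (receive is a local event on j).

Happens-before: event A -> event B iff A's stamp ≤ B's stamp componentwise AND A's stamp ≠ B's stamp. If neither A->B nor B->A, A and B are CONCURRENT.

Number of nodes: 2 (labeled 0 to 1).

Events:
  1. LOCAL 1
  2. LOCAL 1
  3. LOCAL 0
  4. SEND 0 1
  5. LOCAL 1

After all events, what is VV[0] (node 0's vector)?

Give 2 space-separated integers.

Answer: 2 0

Derivation:
Initial: VV[0]=[0, 0]
Initial: VV[1]=[0, 0]
Event 1: LOCAL 1: VV[1][1]++ -> VV[1]=[0, 1]
Event 2: LOCAL 1: VV[1][1]++ -> VV[1]=[0, 2]
Event 3: LOCAL 0: VV[0][0]++ -> VV[0]=[1, 0]
Event 4: SEND 0->1: VV[0][0]++ -> VV[0]=[2, 0], msg_vec=[2, 0]; VV[1]=max(VV[1],msg_vec) then VV[1][1]++ -> VV[1]=[2, 3]
Event 5: LOCAL 1: VV[1][1]++ -> VV[1]=[2, 4]
Final vectors: VV[0]=[2, 0]; VV[1]=[2, 4]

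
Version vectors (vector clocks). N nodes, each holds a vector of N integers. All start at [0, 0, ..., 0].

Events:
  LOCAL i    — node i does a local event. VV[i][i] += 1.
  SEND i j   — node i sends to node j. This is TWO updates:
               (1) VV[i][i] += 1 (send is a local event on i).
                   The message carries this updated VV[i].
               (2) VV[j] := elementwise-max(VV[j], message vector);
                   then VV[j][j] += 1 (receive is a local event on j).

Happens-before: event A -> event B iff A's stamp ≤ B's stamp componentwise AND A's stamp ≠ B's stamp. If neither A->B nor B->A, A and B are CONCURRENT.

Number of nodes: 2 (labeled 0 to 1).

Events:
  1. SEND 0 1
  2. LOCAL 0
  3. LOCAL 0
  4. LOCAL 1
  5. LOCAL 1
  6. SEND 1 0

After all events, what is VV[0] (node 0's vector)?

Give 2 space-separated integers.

Answer: 4 4

Derivation:
Initial: VV[0]=[0, 0]
Initial: VV[1]=[0, 0]
Event 1: SEND 0->1: VV[0][0]++ -> VV[0]=[1, 0], msg_vec=[1, 0]; VV[1]=max(VV[1],msg_vec) then VV[1][1]++ -> VV[1]=[1, 1]
Event 2: LOCAL 0: VV[0][0]++ -> VV[0]=[2, 0]
Event 3: LOCAL 0: VV[0][0]++ -> VV[0]=[3, 0]
Event 4: LOCAL 1: VV[1][1]++ -> VV[1]=[1, 2]
Event 5: LOCAL 1: VV[1][1]++ -> VV[1]=[1, 3]
Event 6: SEND 1->0: VV[1][1]++ -> VV[1]=[1, 4], msg_vec=[1, 4]; VV[0]=max(VV[0],msg_vec) then VV[0][0]++ -> VV[0]=[4, 4]
Final vectors: VV[0]=[4, 4]; VV[1]=[1, 4]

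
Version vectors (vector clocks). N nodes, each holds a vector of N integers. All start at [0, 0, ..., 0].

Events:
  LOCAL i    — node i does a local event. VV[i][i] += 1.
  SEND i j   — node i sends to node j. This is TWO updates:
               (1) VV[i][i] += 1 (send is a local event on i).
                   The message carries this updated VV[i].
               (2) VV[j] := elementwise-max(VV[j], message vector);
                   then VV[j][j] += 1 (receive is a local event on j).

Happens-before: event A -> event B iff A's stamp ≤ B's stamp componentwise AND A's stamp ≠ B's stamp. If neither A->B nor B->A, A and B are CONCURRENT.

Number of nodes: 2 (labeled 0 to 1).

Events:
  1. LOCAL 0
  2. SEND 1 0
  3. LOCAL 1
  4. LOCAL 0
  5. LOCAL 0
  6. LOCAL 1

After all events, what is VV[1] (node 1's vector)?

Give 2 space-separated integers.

Initial: VV[0]=[0, 0]
Initial: VV[1]=[0, 0]
Event 1: LOCAL 0: VV[0][0]++ -> VV[0]=[1, 0]
Event 2: SEND 1->0: VV[1][1]++ -> VV[1]=[0, 1], msg_vec=[0, 1]; VV[0]=max(VV[0],msg_vec) then VV[0][0]++ -> VV[0]=[2, 1]
Event 3: LOCAL 1: VV[1][1]++ -> VV[1]=[0, 2]
Event 4: LOCAL 0: VV[0][0]++ -> VV[0]=[3, 1]
Event 5: LOCAL 0: VV[0][0]++ -> VV[0]=[4, 1]
Event 6: LOCAL 1: VV[1][1]++ -> VV[1]=[0, 3]
Final vectors: VV[0]=[4, 1]; VV[1]=[0, 3]

Answer: 0 3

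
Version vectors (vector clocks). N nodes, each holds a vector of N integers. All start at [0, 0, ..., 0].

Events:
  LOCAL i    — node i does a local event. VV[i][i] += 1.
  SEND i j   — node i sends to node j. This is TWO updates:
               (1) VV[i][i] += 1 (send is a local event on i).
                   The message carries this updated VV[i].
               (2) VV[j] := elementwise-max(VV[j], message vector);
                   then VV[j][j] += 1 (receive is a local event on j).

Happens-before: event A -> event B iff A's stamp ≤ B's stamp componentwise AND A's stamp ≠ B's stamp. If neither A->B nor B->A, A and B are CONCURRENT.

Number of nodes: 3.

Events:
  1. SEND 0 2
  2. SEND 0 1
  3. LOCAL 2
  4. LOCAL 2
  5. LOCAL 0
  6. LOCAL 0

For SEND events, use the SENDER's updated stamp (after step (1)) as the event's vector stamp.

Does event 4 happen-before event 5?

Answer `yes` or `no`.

Answer: no

Derivation:
Initial: VV[0]=[0, 0, 0]
Initial: VV[1]=[0, 0, 0]
Initial: VV[2]=[0, 0, 0]
Event 1: SEND 0->2: VV[0][0]++ -> VV[0]=[1, 0, 0], msg_vec=[1, 0, 0]; VV[2]=max(VV[2],msg_vec) then VV[2][2]++ -> VV[2]=[1, 0, 1]
Event 2: SEND 0->1: VV[0][0]++ -> VV[0]=[2, 0, 0], msg_vec=[2, 0, 0]; VV[1]=max(VV[1],msg_vec) then VV[1][1]++ -> VV[1]=[2, 1, 0]
Event 3: LOCAL 2: VV[2][2]++ -> VV[2]=[1, 0, 2]
Event 4: LOCAL 2: VV[2][2]++ -> VV[2]=[1, 0, 3]
Event 5: LOCAL 0: VV[0][0]++ -> VV[0]=[3, 0, 0]
Event 6: LOCAL 0: VV[0][0]++ -> VV[0]=[4, 0, 0]
Event 4 stamp: [1, 0, 3]
Event 5 stamp: [3, 0, 0]
[1, 0, 3] <= [3, 0, 0]? False. Equal? False. Happens-before: False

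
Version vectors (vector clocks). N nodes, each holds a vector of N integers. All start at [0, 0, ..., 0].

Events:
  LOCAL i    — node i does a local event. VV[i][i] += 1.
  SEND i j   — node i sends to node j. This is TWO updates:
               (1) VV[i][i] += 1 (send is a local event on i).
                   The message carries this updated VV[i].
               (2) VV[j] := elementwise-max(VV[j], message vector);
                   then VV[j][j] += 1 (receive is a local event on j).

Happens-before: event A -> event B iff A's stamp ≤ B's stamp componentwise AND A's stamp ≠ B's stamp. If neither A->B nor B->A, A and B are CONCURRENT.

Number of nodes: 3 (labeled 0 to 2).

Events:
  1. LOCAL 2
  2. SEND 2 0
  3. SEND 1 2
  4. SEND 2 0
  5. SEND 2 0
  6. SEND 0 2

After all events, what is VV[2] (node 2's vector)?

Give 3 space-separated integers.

Answer: 4 1 6

Derivation:
Initial: VV[0]=[0, 0, 0]
Initial: VV[1]=[0, 0, 0]
Initial: VV[2]=[0, 0, 0]
Event 1: LOCAL 2: VV[2][2]++ -> VV[2]=[0, 0, 1]
Event 2: SEND 2->0: VV[2][2]++ -> VV[2]=[0, 0, 2], msg_vec=[0, 0, 2]; VV[0]=max(VV[0],msg_vec) then VV[0][0]++ -> VV[0]=[1, 0, 2]
Event 3: SEND 1->2: VV[1][1]++ -> VV[1]=[0, 1, 0], msg_vec=[0, 1, 0]; VV[2]=max(VV[2],msg_vec) then VV[2][2]++ -> VV[2]=[0, 1, 3]
Event 4: SEND 2->0: VV[2][2]++ -> VV[2]=[0, 1, 4], msg_vec=[0, 1, 4]; VV[0]=max(VV[0],msg_vec) then VV[0][0]++ -> VV[0]=[2, 1, 4]
Event 5: SEND 2->0: VV[2][2]++ -> VV[2]=[0, 1, 5], msg_vec=[0, 1, 5]; VV[0]=max(VV[0],msg_vec) then VV[0][0]++ -> VV[0]=[3, 1, 5]
Event 6: SEND 0->2: VV[0][0]++ -> VV[0]=[4, 1, 5], msg_vec=[4, 1, 5]; VV[2]=max(VV[2],msg_vec) then VV[2][2]++ -> VV[2]=[4, 1, 6]
Final vectors: VV[0]=[4, 1, 5]; VV[1]=[0, 1, 0]; VV[2]=[4, 1, 6]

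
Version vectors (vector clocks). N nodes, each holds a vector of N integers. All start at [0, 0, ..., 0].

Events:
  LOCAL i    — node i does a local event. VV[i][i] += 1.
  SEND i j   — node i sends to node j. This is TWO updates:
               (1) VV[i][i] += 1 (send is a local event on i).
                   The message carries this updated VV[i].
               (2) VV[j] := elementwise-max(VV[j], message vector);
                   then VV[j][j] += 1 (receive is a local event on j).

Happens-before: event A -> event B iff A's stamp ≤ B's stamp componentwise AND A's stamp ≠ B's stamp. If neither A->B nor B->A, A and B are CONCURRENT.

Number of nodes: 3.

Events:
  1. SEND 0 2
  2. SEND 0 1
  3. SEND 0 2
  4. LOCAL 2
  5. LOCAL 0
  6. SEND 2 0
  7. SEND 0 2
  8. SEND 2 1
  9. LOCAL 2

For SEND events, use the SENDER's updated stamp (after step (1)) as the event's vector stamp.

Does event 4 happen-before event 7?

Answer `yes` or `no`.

Initial: VV[0]=[0, 0, 0]
Initial: VV[1]=[0, 0, 0]
Initial: VV[2]=[0, 0, 0]
Event 1: SEND 0->2: VV[0][0]++ -> VV[0]=[1, 0, 0], msg_vec=[1, 0, 0]; VV[2]=max(VV[2],msg_vec) then VV[2][2]++ -> VV[2]=[1, 0, 1]
Event 2: SEND 0->1: VV[0][0]++ -> VV[0]=[2, 0, 0], msg_vec=[2, 0, 0]; VV[1]=max(VV[1],msg_vec) then VV[1][1]++ -> VV[1]=[2, 1, 0]
Event 3: SEND 0->2: VV[0][0]++ -> VV[0]=[3, 0, 0], msg_vec=[3, 0, 0]; VV[2]=max(VV[2],msg_vec) then VV[2][2]++ -> VV[2]=[3, 0, 2]
Event 4: LOCAL 2: VV[2][2]++ -> VV[2]=[3, 0, 3]
Event 5: LOCAL 0: VV[0][0]++ -> VV[0]=[4, 0, 0]
Event 6: SEND 2->0: VV[2][2]++ -> VV[2]=[3, 0, 4], msg_vec=[3, 0, 4]; VV[0]=max(VV[0],msg_vec) then VV[0][0]++ -> VV[0]=[5, 0, 4]
Event 7: SEND 0->2: VV[0][0]++ -> VV[0]=[6, 0, 4], msg_vec=[6, 0, 4]; VV[2]=max(VV[2],msg_vec) then VV[2][2]++ -> VV[2]=[6, 0, 5]
Event 8: SEND 2->1: VV[2][2]++ -> VV[2]=[6, 0, 6], msg_vec=[6, 0, 6]; VV[1]=max(VV[1],msg_vec) then VV[1][1]++ -> VV[1]=[6, 2, 6]
Event 9: LOCAL 2: VV[2][2]++ -> VV[2]=[6, 0, 7]
Event 4 stamp: [3, 0, 3]
Event 7 stamp: [6, 0, 4]
[3, 0, 3] <= [6, 0, 4]? True. Equal? False. Happens-before: True

Answer: yes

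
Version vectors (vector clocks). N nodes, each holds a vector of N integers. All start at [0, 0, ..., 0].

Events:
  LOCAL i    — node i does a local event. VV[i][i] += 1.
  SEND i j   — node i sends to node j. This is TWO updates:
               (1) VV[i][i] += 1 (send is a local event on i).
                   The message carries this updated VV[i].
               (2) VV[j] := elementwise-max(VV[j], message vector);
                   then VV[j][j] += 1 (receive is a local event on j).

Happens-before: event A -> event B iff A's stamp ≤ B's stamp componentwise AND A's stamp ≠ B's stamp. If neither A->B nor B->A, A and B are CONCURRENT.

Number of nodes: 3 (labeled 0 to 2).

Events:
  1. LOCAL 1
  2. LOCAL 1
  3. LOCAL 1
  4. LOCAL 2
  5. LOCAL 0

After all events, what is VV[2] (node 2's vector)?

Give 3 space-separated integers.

Initial: VV[0]=[0, 0, 0]
Initial: VV[1]=[0, 0, 0]
Initial: VV[2]=[0, 0, 0]
Event 1: LOCAL 1: VV[1][1]++ -> VV[1]=[0, 1, 0]
Event 2: LOCAL 1: VV[1][1]++ -> VV[1]=[0, 2, 0]
Event 3: LOCAL 1: VV[1][1]++ -> VV[1]=[0, 3, 0]
Event 4: LOCAL 2: VV[2][2]++ -> VV[2]=[0, 0, 1]
Event 5: LOCAL 0: VV[0][0]++ -> VV[0]=[1, 0, 0]
Final vectors: VV[0]=[1, 0, 0]; VV[1]=[0, 3, 0]; VV[2]=[0, 0, 1]

Answer: 0 0 1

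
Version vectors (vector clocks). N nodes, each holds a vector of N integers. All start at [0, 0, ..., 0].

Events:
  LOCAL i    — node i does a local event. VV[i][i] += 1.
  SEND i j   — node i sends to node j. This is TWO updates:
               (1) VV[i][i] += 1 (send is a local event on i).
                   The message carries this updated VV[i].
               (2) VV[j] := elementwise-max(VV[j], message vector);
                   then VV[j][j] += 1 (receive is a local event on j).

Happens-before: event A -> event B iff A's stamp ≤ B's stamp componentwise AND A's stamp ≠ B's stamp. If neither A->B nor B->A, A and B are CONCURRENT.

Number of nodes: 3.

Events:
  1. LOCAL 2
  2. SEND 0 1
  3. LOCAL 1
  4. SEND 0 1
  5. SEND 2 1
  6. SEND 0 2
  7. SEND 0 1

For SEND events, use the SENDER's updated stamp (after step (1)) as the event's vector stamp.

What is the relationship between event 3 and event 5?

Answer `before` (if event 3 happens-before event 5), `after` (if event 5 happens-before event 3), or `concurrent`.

Answer: concurrent

Derivation:
Initial: VV[0]=[0, 0, 0]
Initial: VV[1]=[0, 0, 0]
Initial: VV[2]=[0, 0, 0]
Event 1: LOCAL 2: VV[2][2]++ -> VV[2]=[0, 0, 1]
Event 2: SEND 0->1: VV[0][0]++ -> VV[0]=[1, 0, 0], msg_vec=[1, 0, 0]; VV[1]=max(VV[1],msg_vec) then VV[1][1]++ -> VV[1]=[1, 1, 0]
Event 3: LOCAL 1: VV[1][1]++ -> VV[1]=[1, 2, 0]
Event 4: SEND 0->1: VV[0][0]++ -> VV[0]=[2, 0, 0], msg_vec=[2, 0, 0]; VV[1]=max(VV[1],msg_vec) then VV[1][1]++ -> VV[1]=[2, 3, 0]
Event 5: SEND 2->1: VV[2][2]++ -> VV[2]=[0, 0, 2], msg_vec=[0, 0, 2]; VV[1]=max(VV[1],msg_vec) then VV[1][1]++ -> VV[1]=[2, 4, 2]
Event 6: SEND 0->2: VV[0][0]++ -> VV[0]=[3, 0, 0], msg_vec=[3, 0, 0]; VV[2]=max(VV[2],msg_vec) then VV[2][2]++ -> VV[2]=[3, 0, 3]
Event 7: SEND 0->1: VV[0][0]++ -> VV[0]=[4, 0, 0], msg_vec=[4, 0, 0]; VV[1]=max(VV[1],msg_vec) then VV[1][1]++ -> VV[1]=[4, 5, 2]
Event 3 stamp: [1, 2, 0]
Event 5 stamp: [0, 0, 2]
[1, 2, 0] <= [0, 0, 2]? False
[0, 0, 2] <= [1, 2, 0]? False
Relation: concurrent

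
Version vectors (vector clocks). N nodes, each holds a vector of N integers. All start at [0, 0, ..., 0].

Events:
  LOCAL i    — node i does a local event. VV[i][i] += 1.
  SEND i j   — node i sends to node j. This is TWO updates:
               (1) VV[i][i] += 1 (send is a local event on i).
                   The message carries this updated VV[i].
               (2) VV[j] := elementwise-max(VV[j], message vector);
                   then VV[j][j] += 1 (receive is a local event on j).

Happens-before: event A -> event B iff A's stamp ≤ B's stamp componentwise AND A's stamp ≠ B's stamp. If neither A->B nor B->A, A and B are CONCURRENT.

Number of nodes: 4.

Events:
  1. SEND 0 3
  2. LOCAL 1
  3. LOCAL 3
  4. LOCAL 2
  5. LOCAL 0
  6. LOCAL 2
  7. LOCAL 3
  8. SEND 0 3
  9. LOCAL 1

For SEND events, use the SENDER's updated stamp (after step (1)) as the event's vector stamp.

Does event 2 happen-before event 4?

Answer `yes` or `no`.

Answer: no

Derivation:
Initial: VV[0]=[0, 0, 0, 0]
Initial: VV[1]=[0, 0, 0, 0]
Initial: VV[2]=[0, 0, 0, 0]
Initial: VV[3]=[0, 0, 0, 0]
Event 1: SEND 0->3: VV[0][0]++ -> VV[0]=[1, 0, 0, 0], msg_vec=[1, 0, 0, 0]; VV[3]=max(VV[3],msg_vec) then VV[3][3]++ -> VV[3]=[1, 0, 0, 1]
Event 2: LOCAL 1: VV[1][1]++ -> VV[1]=[0, 1, 0, 0]
Event 3: LOCAL 3: VV[3][3]++ -> VV[3]=[1, 0, 0, 2]
Event 4: LOCAL 2: VV[2][2]++ -> VV[2]=[0, 0, 1, 0]
Event 5: LOCAL 0: VV[0][0]++ -> VV[0]=[2, 0, 0, 0]
Event 6: LOCAL 2: VV[2][2]++ -> VV[2]=[0, 0, 2, 0]
Event 7: LOCAL 3: VV[3][3]++ -> VV[3]=[1, 0, 0, 3]
Event 8: SEND 0->3: VV[0][0]++ -> VV[0]=[3, 0, 0, 0], msg_vec=[3, 0, 0, 0]; VV[3]=max(VV[3],msg_vec) then VV[3][3]++ -> VV[3]=[3, 0, 0, 4]
Event 9: LOCAL 1: VV[1][1]++ -> VV[1]=[0, 2, 0, 0]
Event 2 stamp: [0, 1, 0, 0]
Event 4 stamp: [0, 0, 1, 0]
[0, 1, 0, 0] <= [0, 0, 1, 0]? False. Equal? False. Happens-before: False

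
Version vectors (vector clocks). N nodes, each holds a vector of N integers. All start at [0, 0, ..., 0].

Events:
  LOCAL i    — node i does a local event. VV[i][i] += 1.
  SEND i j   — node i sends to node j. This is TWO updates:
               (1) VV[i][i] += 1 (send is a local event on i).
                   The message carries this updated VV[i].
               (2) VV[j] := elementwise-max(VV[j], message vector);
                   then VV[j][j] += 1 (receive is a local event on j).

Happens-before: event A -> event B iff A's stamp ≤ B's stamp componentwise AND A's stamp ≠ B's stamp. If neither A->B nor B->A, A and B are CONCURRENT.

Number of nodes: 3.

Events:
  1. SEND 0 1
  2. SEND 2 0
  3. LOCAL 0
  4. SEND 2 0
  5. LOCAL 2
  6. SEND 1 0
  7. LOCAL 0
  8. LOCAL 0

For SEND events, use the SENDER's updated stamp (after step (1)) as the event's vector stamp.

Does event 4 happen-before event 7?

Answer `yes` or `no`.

Initial: VV[0]=[0, 0, 0]
Initial: VV[1]=[0, 0, 0]
Initial: VV[2]=[0, 0, 0]
Event 1: SEND 0->1: VV[0][0]++ -> VV[0]=[1, 0, 0], msg_vec=[1, 0, 0]; VV[1]=max(VV[1],msg_vec) then VV[1][1]++ -> VV[1]=[1, 1, 0]
Event 2: SEND 2->0: VV[2][2]++ -> VV[2]=[0, 0, 1], msg_vec=[0, 0, 1]; VV[0]=max(VV[0],msg_vec) then VV[0][0]++ -> VV[0]=[2, 0, 1]
Event 3: LOCAL 0: VV[0][0]++ -> VV[0]=[3, 0, 1]
Event 4: SEND 2->0: VV[2][2]++ -> VV[2]=[0, 0, 2], msg_vec=[0, 0, 2]; VV[0]=max(VV[0],msg_vec) then VV[0][0]++ -> VV[0]=[4, 0, 2]
Event 5: LOCAL 2: VV[2][2]++ -> VV[2]=[0, 0, 3]
Event 6: SEND 1->0: VV[1][1]++ -> VV[1]=[1, 2, 0], msg_vec=[1, 2, 0]; VV[0]=max(VV[0],msg_vec) then VV[0][0]++ -> VV[0]=[5, 2, 2]
Event 7: LOCAL 0: VV[0][0]++ -> VV[0]=[6, 2, 2]
Event 8: LOCAL 0: VV[0][0]++ -> VV[0]=[7, 2, 2]
Event 4 stamp: [0, 0, 2]
Event 7 stamp: [6, 2, 2]
[0, 0, 2] <= [6, 2, 2]? True. Equal? False. Happens-before: True

Answer: yes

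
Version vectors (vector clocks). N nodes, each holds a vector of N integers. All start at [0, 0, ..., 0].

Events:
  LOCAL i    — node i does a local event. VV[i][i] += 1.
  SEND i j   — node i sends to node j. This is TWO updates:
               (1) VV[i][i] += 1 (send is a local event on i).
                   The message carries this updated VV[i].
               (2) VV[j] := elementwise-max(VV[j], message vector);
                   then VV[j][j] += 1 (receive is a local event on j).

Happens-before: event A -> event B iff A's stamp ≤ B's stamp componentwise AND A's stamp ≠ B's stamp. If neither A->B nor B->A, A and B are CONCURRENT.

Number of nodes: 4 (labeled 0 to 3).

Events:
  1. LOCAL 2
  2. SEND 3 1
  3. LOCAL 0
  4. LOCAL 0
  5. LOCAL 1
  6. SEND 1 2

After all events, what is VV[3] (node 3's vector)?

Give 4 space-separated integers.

Answer: 0 0 0 1

Derivation:
Initial: VV[0]=[0, 0, 0, 0]
Initial: VV[1]=[0, 0, 0, 0]
Initial: VV[2]=[0, 0, 0, 0]
Initial: VV[3]=[0, 0, 0, 0]
Event 1: LOCAL 2: VV[2][2]++ -> VV[2]=[0, 0, 1, 0]
Event 2: SEND 3->1: VV[3][3]++ -> VV[3]=[0, 0, 0, 1], msg_vec=[0, 0, 0, 1]; VV[1]=max(VV[1],msg_vec) then VV[1][1]++ -> VV[1]=[0, 1, 0, 1]
Event 3: LOCAL 0: VV[0][0]++ -> VV[0]=[1, 0, 0, 0]
Event 4: LOCAL 0: VV[0][0]++ -> VV[0]=[2, 0, 0, 0]
Event 5: LOCAL 1: VV[1][1]++ -> VV[1]=[0, 2, 0, 1]
Event 6: SEND 1->2: VV[1][1]++ -> VV[1]=[0, 3, 0, 1], msg_vec=[0, 3, 0, 1]; VV[2]=max(VV[2],msg_vec) then VV[2][2]++ -> VV[2]=[0, 3, 2, 1]
Final vectors: VV[0]=[2, 0, 0, 0]; VV[1]=[0, 3, 0, 1]; VV[2]=[0, 3, 2, 1]; VV[3]=[0, 0, 0, 1]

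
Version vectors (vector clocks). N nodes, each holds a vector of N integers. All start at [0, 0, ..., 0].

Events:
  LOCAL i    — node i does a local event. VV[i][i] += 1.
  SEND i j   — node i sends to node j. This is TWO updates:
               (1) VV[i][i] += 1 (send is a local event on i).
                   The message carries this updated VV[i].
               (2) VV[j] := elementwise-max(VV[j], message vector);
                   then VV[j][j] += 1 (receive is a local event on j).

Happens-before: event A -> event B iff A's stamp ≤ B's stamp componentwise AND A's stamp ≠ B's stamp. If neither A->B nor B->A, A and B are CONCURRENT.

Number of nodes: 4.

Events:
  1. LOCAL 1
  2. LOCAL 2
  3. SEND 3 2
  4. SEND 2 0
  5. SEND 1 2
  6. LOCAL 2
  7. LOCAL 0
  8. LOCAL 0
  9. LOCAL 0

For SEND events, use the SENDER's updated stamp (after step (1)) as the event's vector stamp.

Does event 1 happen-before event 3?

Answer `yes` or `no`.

Answer: no

Derivation:
Initial: VV[0]=[0, 0, 0, 0]
Initial: VV[1]=[0, 0, 0, 0]
Initial: VV[2]=[0, 0, 0, 0]
Initial: VV[3]=[0, 0, 0, 0]
Event 1: LOCAL 1: VV[1][1]++ -> VV[1]=[0, 1, 0, 0]
Event 2: LOCAL 2: VV[2][2]++ -> VV[2]=[0, 0, 1, 0]
Event 3: SEND 3->2: VV[3][3]++ -> VV[3]=[0, 0, 0, 1], msg_vec=[0, 0, 0, 1]; VV[2]=max(VV[2],msg_vec) then VV[2][2]++ -> VV[2]=[0, 0, 2, 1]
Event 4: SEND 2->0: VV[2][2]++ -> VV[2]=[0, 0, 3, 1], msg_vec=[0, 0, 3, 1]; VV[0]=max(VV[0],msg_vec) then VV[0][0]++ -> VV[0]=[1, 0, 3, 1]
Event 5: SEND 1->2: VV[1][1]++ -> VV[1]=[0, 2, 0, 0], msg_vec=[0, 2, 0, 0]; VV[2]=max(VV[2],msg_vec) then VV[2][2]++ -> VV[2]=[0, 2, 4, 1]
Event 6: LOCAL 2: VV[2][2]++ -> VV[2]=[0, 2, 5, 1]
Event 7: LOCAL 0: VV[0][0]++ -> VV[0]=[2, 0, 3, 1]
Event 8: LOCAL 0: VV[0][0]++ -> VV[0]=[3, 0, 3, 1]
Event 9: LOCAL 0: VV[0][0]++ -> VV[0]=[4, 0, 3, 1]
Event 1 stamp: [0, 1, 0, 0]
Event 3 stamp: [0, 0, 0, 1]
[0, 1, 0, 0] <= [0, 0, 0, 1]? False. Equal? False. Happens-before: False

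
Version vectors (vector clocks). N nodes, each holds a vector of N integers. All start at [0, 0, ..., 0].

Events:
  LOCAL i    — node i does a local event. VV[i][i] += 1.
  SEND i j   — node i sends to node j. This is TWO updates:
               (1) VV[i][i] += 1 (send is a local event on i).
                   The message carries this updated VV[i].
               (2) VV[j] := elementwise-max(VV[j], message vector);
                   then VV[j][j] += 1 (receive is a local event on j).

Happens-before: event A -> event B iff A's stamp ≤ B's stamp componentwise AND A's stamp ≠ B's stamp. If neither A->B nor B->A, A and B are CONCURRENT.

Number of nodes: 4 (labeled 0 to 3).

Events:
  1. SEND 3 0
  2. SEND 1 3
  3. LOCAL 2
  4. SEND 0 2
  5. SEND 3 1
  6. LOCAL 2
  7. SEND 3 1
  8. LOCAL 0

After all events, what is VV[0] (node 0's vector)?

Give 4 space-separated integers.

Initial: VV[0]=[0, 0, 0, 0]
Initial: VV[1]=[0, 0, 0, 0]
Initial: VV[2]=[0, 0, 0, 0]
Initial: VV[3]=[0, 0, 0, 0]
Event 1: SEND 3->0: VV[3][3]++ -> VV[3]=[0, 0, 0, 1], msg_vec=[0, 0, 0, 1]; VV[0]=max(VV[0],msg_vec) then VV[0][0]++ -> VV[0]=[1, 0, 0, 1]
Event 2: SEND 1->3: VV[1][1]++ -> VV[1]=[0, 1, 0, 0], msg_vec=[0, 1, 0, 0]; VV[3]=max(VV[3],msg_vec) then VV[3][3]++ -> VV[3]=[0, 1, 0, 2]
Event 3: LOCAL 2: VV[2][2]++ -> VV[2]=[0, 0, 1, 0]
Event 4: SEND 0->2: VV[0][0]++ -> VV[0]=[2, 0, 0, 1], msg_vec=[2, 0, 0, 1]; VV[2]=max(VV[2],msg_vec) then VV[2][2]++ -> VV[2]=[2, 0, 2, 1]
Event 5: SEND 3->1: VV[3][3]++ -> VV[3]=[0, 1, 0, 3], msg_vec=[0, 1, 0, 3]; VV[1]=max(VV[1],msg_vec) then VV[1][1]++ -> VV[1]=[0, 2, 0, 3]
Event 6: LOCAL 2: VV[2][2]++ -> VV[2]=[2, 0, 3, 1]
Event 7: SEND 3->1: VV[3][3]++ -> VV[3]=[0, 1, 0, 4], msg_vec=[0, 1, 0, 4]; VV[1]=max(VV[1],msg_vec) then VV[1][1]++ -> VV[1]=[0, 3, 0, 4]
Event 8: LOCAL 0: VV[0][0]++ -> VV[0]=[3, 0, 0, 1]
Final vectors: VV[0]=[3, 0, 0, 1]; VV[1]=[0, 3, 0, 4]; VV[2]=[2, 0, 3, 1]; VV[3]=[0, 1, 0, 4]

Answer: 3 0 0 1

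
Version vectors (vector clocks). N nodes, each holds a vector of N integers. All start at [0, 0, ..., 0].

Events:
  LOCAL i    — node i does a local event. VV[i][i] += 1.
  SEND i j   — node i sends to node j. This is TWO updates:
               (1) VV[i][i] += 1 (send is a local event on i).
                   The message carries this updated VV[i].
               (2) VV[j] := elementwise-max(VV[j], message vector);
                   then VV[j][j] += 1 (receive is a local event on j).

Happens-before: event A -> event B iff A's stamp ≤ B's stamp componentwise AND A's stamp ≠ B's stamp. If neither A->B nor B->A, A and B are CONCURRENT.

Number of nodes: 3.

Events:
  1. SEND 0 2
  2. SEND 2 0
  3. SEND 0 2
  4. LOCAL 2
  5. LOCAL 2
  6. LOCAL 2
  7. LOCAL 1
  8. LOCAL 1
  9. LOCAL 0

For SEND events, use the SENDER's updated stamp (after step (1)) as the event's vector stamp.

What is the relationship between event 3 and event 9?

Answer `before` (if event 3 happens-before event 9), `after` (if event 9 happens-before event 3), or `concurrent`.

Initial: VV[0]=[0, 0, 0]
Initial: VV[1]=[0, 0, 0]
Initial: VV[2]=[0, 0, 0]
Event 1: SEND 0->2: VV[0][0]++ -> VV[0]=[1, 0, 0], msg_vec=[1, 0, 0]; VV[2]=max(VV[2],msg_vec) then VV[2][2]++ -> VV[2]=[1, 0, 1]
Event 2: SEND 2->0: VV[2][2]++ -> VV[2]=[1, 0, 2], msg_vec=[1, 0, 2]; VV[0]=max(VV[0],msg_vec) then VV[0][0]++ -> VV[0]=[2, 0, 2]
Event 3: SEND 0->2: VV[0][0]++ -> VV[0]=[3, 0, 2], msg_vec=[3, 0, 2]; VV[2]=max(VV[2],msg_vec) then VV[2][2]++ -> VV[2]=[3, 0, 3]
Event 4: LOCAL 2: VV[2][2]++ -> VV[2]=[3, 0, 4]
Event 5: LOCAL 2: VV[2][2]++ -> VV[2]=[3, 0, 5]
Event 6: LOCAL 2: VV[2][2]++ -> VV[2]=[3, 0, 6]
Event 7: LOCAL 1: VV[1][1]++ -> VV[1]=[0, 1, 0]
Event 8: LOCAL 1: VV[1][1]++ -> VV[1]=[0, 2, 0]
Event 9: LOCAL 0: VV[0][0]++ -> VV[0]=[4, 0, 2]
Event 3 stamp: [3, 0, 2]
Event 9 stamp: [4, 0, 2]
[3, 0, 2] <= [4, 0, 2]? True
[4, 0, 2] <= [3, 0, 2]? False
Relation: before

Answer: before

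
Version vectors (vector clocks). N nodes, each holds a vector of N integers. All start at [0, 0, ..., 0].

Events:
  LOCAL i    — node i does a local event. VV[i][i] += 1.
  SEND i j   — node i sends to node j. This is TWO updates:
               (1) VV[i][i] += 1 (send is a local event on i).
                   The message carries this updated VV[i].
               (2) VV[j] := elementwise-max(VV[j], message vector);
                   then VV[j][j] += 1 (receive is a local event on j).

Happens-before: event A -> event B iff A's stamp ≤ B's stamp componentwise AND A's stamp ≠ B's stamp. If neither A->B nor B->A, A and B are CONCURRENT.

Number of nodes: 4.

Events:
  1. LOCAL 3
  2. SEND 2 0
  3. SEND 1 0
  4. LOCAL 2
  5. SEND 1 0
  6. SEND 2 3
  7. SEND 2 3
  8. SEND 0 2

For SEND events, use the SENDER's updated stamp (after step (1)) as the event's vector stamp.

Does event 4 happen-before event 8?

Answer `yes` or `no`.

Initial: VV[0]=[0, 0, 0, 0]
Initial: VV[1]=[0, 0, 0, 0]
Initial: VV[2]=[0, 0, 0, 0]
Initial: VV[3]=[0, 0, 0, 0]
Event 1: LOCAL 3: VV[3][3]++ -> VV[3]=[0, 0, 0, 1]
Event 2: SEND 2->0: VV[2][2]++ -> VV[2]=[0, 0, 1, 0], msg_vec=[0, 0, 1, 0]; VV[0]=max(VV[0],msg_vec) then VV[0][0]++ -> VV[0]=[1, 0, 1, 0]
Event 3: SEND 1->0: VV[1][1]++ -> VV[1]=[0, 1, 0, 0], msg_vec=[0, 1, 0, 0]; VV[0]=max(VV[0],msg_vec) then VV[0][0]++ -> VV[0]=[2, 1, 1, 0]
Event 4: LOCAL 2: VV[2][2]++ -> VV[2]=[0, 0, 2, 0]
Event 5: SEND 1->0: VV[1][1]++ -> VV[1]=[0, 2, 0, 0], msg_vec=[0, 2, 0, 0]; VV[0]=max(VV[0],msg_vec) then VV[0][0]++ -> VV[0]=[3, 2, 1, 0]
Event 6: SEND 2->3: VV[2][2]++ -> VV[2]=[0, 0, 3, 0], msg_vec=[0, 0, 3, 0]; VV[3]=max(VV[3],msg_vec) then VV[3][3]++ -> VV[3]=[0, 0, 3, 2]
Event 7: SEND 2->3: VV[2][2]++ -> VV[2]=[0, 0, 4, 0], msg_vec=[0, 0, 4, 0]; VV[3]=max(VV[3],msg_vec) then VV[3][3]++ -> VV[3]=[0, 0, 4, 3]
Event 8: SEND 0->2: VV[0][0]++ -> VV[0]=[4, 2, 1, 0], msg_vec=[4, 2, 1, 0]; VV[2]=max(VV[2],msg_vec) then VV[2][2]++ -> VV[2]=[4, 2, 5, 0]
Event 4 stamp: [0, 0, 2, 0]
Event 8 stamp: [4, 2, 1, 0]
[0, 0, 2, 0] <= [4, 2, 1, 0]? False. Equal? False. Happens-before: False

Answer: no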